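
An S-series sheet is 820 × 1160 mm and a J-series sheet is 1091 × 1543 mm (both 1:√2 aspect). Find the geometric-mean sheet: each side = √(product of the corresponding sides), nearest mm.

Short side: √(820 · 1091) = √894620 ≈ 945.8 → 946 mm
Long side: √(1160 · 1543) = √1789880 ≈ 1337.9 → 1338 mm

946 × 1338 mm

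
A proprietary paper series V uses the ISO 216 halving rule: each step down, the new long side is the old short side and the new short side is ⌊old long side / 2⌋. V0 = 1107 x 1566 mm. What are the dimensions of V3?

V1: ⌊1566/2⌋ × 1107 = 783 × 1107 mm
V2: ⌊1107/2⌋ × 783 = 553 × 783 mm
V3: ⌊783/2⌋ × 553 = 391 × 553 mm

391 × 553 mm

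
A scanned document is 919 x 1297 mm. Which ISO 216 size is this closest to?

Aspect ratio 1297/919 ≈ 1.411 — close to the ISO √2 ≈ 1.414.
In the C-series (envelope sizes, between A and B): C0 = 917 × 1297 mm.
Off by 2 mm total — nearest standard size.

C0 (917 × 1297 mm)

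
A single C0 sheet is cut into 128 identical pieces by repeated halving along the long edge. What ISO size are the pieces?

C7

128 = 2^7, so 7 halving steps.
C0 → C1 → … → C7 after 7 steps.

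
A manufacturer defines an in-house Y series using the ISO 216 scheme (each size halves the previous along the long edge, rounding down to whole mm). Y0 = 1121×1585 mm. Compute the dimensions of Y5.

Y1 = 792 × 1121 mm (from Y0 by 1 halving).
Y2: ⌊1121/2⌋ × 792 = 560 × 792 mm
Y3: ⌊792/2⌋ × 560 = 396 × 560 mm
Y4: ⌊560/2⌋ × 396 = 280 × 396 mm
Y5: ⌊396/2⌋ × 280 = 198 × 280 mm

198 × 280 mm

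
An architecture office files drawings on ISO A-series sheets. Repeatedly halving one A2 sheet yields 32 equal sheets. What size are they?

32 = 2^5, so 5 halving steps.
A2 → A3 → … → A7 after 5 steps.

A7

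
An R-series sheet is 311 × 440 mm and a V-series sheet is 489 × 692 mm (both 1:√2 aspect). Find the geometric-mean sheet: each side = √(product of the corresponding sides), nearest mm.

Short side: √(311 · 489) = √152079 ≈ 390.0 → 390 mm
Long side: √(440 · 692) = √304480 ≈ 551.8 → 552 mm

390 × 552 mm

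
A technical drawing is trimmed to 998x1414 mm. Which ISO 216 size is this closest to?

Aspect ratio 1414/998 ≈ 1.417 — close to the ISO √2 ≈ 1.414.
In the B-series (B0 = 1000 × 1414 mm): B0 = 1000 × 1414 mm.
Off by 2 mm total — nearest standard size.

B0 (1000 × 1414 mm)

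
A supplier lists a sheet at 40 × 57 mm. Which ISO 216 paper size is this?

C9 (40 × 57 mm)

Aspect ratio 57/40 ≈ 1.425 — close to the ISO √2 ≈ 1.414.
In the C-series (envelope sizes, between A and B): C9 = 40 × 57 mm.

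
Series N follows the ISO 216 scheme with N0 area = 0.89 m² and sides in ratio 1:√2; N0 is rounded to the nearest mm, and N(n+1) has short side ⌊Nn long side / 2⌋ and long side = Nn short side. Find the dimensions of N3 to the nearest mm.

Let N0's short side be w mm. w · w√2 = 0.89 m² = 890,000 mm², so w ≈ 793.3 mm and w√2 ≈ 1121.9 mm → N0 = 793 × 1122 mm.
N1: ⌊1122/2⌋ × 793 = 561 × 793 mm
N2: ⌊793/2⌋ × 561 = 396 × 561 mm
N3: ⌊561/2⌋ × 396 = 280 × 396 mm

280 × 396 mm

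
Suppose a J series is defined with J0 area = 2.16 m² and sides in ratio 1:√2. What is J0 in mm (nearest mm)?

Let the short side be w mm. Then w · w√2 = 2.16 m² = 2,160,000 mm².
w² = 2,160,000/√2, so w ≈ 1235.9 mm; long side = w√2 ≈ 1747.8 mm.

1236 × 1748 mm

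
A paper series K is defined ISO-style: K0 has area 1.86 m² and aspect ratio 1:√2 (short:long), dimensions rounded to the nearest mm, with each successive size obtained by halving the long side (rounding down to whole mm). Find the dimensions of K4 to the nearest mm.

286 × 405 mm

Let K0's short side be w mm. w · w√2 = 1.86 m² = 1,860,000 mm², so w ≈ 1146.8 mm and w√2 ≈ 1621.9 mm → K0 = 1147 × 1622 mm.
K1: ⌊1622/2⌋ × 1147 = 811 × 1147 mm
K2: ⌊1147/2⌋ × 811 = 573 × 811 mm
K3: ⌊811/2⌋ × 573 = 405 × 573 mm
K4: ⌊573/2⌋ × 405 = 286 × 405 mm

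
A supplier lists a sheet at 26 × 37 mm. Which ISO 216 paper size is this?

A10 (26 × 37 mm)

Aspect ratio 37/26 ≈ 1.423 — close to the ISO √2 ≈ 1.414.
In the A-series (A0 area = 1 m²): A10 = 26 × 37 mm.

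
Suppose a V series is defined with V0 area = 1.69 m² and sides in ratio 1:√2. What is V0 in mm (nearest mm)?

Let the short side be w mm. Then w · w√2 = 1.69 m² = 1,690,000 mm².
w² = 1,690,000/√2, so w ≈ 1093.2 mm; long side = w√2 ≈ 1546.0 mm.

1093 × 1546 mm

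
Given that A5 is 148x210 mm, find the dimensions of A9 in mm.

A6: ⌊210/2⌋ × 148 = 105 × 148 mm
A7: ⌊148/2⌋ × 105 = 74 × 105 mm
A8: ⌊105/2⌋ × 74 = 52 × 74 mm
A9: ⌊74/2⌋ × 52 = 37 × 52 mm

37 × 52 mm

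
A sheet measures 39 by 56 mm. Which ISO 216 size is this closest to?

C9 (40 × 57 mm)

Aspect ratio 56/39 ≈ 1.436 (ISO target is √2 ≈ 1.414).
In the C-series (envelope sizes, between A and B): C9 = 40 × 57 mm.
Off by 2 mm total — nearest standard size.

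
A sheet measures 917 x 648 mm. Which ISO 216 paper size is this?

Aspect ratio 917/648 ≈ 1.415 — close to the ISO √2 ≈ 1.414.
In the C-series (envelope sizes, between A and B): C1 = 648 × 917 mm.

C1 (648 × 917 mm)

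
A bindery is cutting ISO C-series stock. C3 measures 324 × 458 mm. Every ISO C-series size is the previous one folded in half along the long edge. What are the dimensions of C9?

40 × 57 mm

C4: ⌊458/2⌋ × 324 = 229 × 324 mm
C5: ⌊324/2⌋ × 229 = 162 × 229 mm
C6: ⌊229/2⌋ × 162 = 114 × 162 mm
C7: ⌊162/2⌋ × 114 = 81 × 114 mm
C8: ⌊114/2⌋ × 81 = 57 × 81 mm
C9: ⌊81/2⌋ × 57 = 40 × 57 mm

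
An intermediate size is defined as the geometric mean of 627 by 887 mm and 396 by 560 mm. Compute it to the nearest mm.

Short side: √(627 · 396) = √248292 ≈ 498.3 → 498 mm
Long side: √(887 · 560) = √496720 ≈ 704.8 → 705 mm

498 × 705 mm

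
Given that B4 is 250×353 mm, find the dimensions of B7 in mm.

88 × 125 mm

B5: ⌊353/2⌋ × 250 = 176 × 250 mm
B6: ⌊250/2⌋ × 176 = 125 × 176 mm
B7: ⌊176/2⌋ × 125 = 88 × 125 mm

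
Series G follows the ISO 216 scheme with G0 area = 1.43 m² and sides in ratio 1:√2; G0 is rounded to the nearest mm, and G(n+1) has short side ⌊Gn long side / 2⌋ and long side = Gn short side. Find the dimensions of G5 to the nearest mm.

Let G0's short side be w mm. w · w√2 = 1.43 m² = 1,430,000 mm², so w ≈ 1005.6 mm and w√2 ≈ 1422.1 mm → G0 = 1006 × 1422 mm.
G1: ⌊1422/2⌋ × 1006 = 711 × 1006 mm
G2: ⌊1006/2⌋ × 711 = 503 × 711 mm
G3: ⌊711/2⌋ × 503 = 355 × 503 mm
G4: ⌊503/2⌋ × 355 = 251 × 355 mm
G5: ⌊355/2⌋ × 251 = 177 × 251 mm

177 × 251 mm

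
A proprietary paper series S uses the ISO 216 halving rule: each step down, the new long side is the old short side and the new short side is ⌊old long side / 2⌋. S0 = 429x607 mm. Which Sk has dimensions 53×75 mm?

S6

S0: 429 × 607 mm
S1: 303 × 429 mm
S2: 214 × 303 mm
S3: 151 × 214 mm
S4: 107 × 151 mm
S5: 75 × 107 mm
S6: 53 × 75 mm
S7: 37 × 53 mm
→ matches S6.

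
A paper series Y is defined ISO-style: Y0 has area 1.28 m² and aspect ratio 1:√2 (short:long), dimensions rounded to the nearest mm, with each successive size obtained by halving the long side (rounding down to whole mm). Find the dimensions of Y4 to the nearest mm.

237 × 336 mm

Let Y0's short side be w mm. w · w√2 = 1.28 m² = 1,280,000 mm², so w ≈ 951.4 mm and w√2 ≈ 1345.4 mm → Y0 = 951 × 1345 mm.
Y1: ⌊1345/2⌋ × 951 = 672 × 951 mm
Y2: ⌊951/2⌋ × 672 = 475 × 672 mm
Y3: ⌊672/2⌋ × 475 = 336 × 475 mm
Y4: ⌊475/2⌋ × 336 = 237 × 336 mm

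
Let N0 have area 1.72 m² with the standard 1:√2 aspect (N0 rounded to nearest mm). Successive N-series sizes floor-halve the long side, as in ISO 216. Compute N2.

Let N0's short side be w mm. w · w√2 = 1.72 m² = 1,720,000 mm², so w ≈ 1102.8 mm and w√2 ≈ 1559.6 mm → N0 = 1103 × 1560 mm.
N1: ⌊1560/2⌋ × 1103 = 780 × 1103 mm
N2: ⌊1103/2⌋ × 780 = 551 × 780 mm

551 × 780 mm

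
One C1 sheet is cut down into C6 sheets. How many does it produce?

32

Each ISO step halves the sheet: 1 × C1 → 2 × C2 → 4 × C3 → 8 × C4 → …
From C1 to C6 is 5 halving steps: 2^5 = 32.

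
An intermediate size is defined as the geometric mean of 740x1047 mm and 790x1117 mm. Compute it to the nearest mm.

765 × 1081 mm

Short side: √(740 · 790) = √584600 ≈ 764.6 → 765 mm
Long side: √(1047 · 1117) = √1169499 ≈ 1081.4 → 1081 mm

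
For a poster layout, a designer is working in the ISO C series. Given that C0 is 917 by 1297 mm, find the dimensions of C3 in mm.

324 × 458 mm

C1: ⌊1297/2⌋ × 917 = 648 × 917 mm
C2: ⌊917/2⌋ × 648 = 458 × 648 mm
C3: ⌊648/2⌋ × 458 = 324 × 458 mm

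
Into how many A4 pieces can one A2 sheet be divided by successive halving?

Each ISO step halves the sheet: 1 × A2 → 2 × A3 → 4 × A4
From A2 to A4 is 2 halving steps: 2^2 = 4.

4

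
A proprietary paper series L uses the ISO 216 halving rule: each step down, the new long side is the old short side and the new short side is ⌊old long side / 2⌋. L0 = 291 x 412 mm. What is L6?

36 × 51 mm

L1 = 206 × 291 mm (from L0 by 1 halving).
L2: ⌊291/2⌋ × 206 = 145 × 206 mm
L3: ⌊206/2⌋ × 145 = 103 × 145 mm
L4: ⌊145/2⌋ × 103 = 72 × 103 mm
L5: ⌊103/2⌋ × 72 = 51 × 72 mm
L6: ⌊72/2⌋ × 51 = 36 × 51 mm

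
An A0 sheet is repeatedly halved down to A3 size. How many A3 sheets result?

Each ISO step halves the sheet: 1 × A0 → 2 × A1 → 4 × A2 → 8 × A3
From A0 to A3 is 3 halving steps: 2^3 = 8.

8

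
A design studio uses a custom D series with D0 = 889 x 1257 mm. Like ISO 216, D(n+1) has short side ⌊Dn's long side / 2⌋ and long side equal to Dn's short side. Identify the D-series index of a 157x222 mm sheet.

D5

D0: 889 × 1257 mm
D1: 628 × 889 mm
D2: 444 × 628 mm
D3: 314 × 444 mm
D4: 222 × 314 mm
D5: 157 × 222 mm
D6: 111 × 157 mm
→ matches D5.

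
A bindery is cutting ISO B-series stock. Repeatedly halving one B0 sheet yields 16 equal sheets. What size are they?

B4

16 = 2^4, so 4 halving steps.
B0 → B1 → … → B4 after 4 steps.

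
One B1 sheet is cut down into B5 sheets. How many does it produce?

16

Each ISO step halves the sheet: 1 × B1 → 2 × B2 → 4 × B3 → 8 × B4 → …
From B1 to B5 is 4 halving steps: 2^4 = 16.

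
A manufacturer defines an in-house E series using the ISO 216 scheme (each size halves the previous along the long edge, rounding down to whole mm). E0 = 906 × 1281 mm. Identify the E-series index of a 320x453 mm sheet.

E0: 906 × 1281 mm
E1: 640 × 906 mm
E2: 453 × 640 mm
E3: 320 × 453 mm
E4: 226 × 320 mm
→ matches E3.

E3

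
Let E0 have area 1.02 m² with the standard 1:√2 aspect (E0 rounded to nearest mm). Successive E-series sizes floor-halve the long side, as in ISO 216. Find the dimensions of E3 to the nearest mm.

300 × 424 mm

Let E0's short side be w mm. w · w√2 = 1.02 m² = 1,020,000 mm², so w ≈ 849.3 mm and w√2 ≈ 1201.0 mm → E0 = 849 × 1201 mm.
E1: ⌊1201/2⌋ × 849 = 600 × 849 mm
E2: ⌊849/2⌋ × 600 = 424 × 600 mm
E3: ⌊600/2⌋ × 424 = 300 × 424 mm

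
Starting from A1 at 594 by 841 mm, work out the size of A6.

A2: ⌊841/2⌋ × 594 = 420 × 594 mm
A3: ⌊594/2⌋ × 420 = 297 × 420 mm
A4: ⌊420/2⌋ × 297 = 210 × 297 mm
A5: ⌊297/2⌋ × 210 = 148 × 210 mm
A6: ⌊210/2⌋ × 148 = 105 × 148 mm

105 × 148 mm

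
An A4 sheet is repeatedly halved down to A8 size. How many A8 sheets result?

16

A4 = 210 × 297 mm; A8 = 52 × 74 mm.
Each halving step doubles the count; 4 steps from A4 to A8.
2^4 = 16.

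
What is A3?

A0 = 841 × 1189 mm (A0 has area 1 m², aspect 1:√2).
A1: ⌊1189/2⌋ × 841 = 594 × 841 mm
A2: ⌊841/2⌋ × 594 = 420 × 594 mm
A3: ⌊594/2⌋ × 420 = 297 × 420 mm

297 × 420 mm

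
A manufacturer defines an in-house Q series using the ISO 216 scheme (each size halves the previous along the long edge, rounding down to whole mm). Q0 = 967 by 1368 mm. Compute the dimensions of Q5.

171 × 241 mm

Q1: ⌊1368/2⌋ × 967 = 684 × 967 mm
Q2: ⌊967/2⌋ × 684 = 483 × 684 mm
Q3: ⌊684/2⌋ × 483 = 342 × 483 mm
Q4: ⌊483/2⌋ × 342 = 241 × 342 mm
Q5: ⌊342/2⌋ × 241 = 171 × 241 mm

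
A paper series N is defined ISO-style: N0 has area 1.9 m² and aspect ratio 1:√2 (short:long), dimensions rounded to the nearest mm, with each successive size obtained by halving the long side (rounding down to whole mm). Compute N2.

579 × 819 mm

Let N0's short side be w mm. w · w√2 = 1.9 m² = 1,900,000 mm², so w ≈ 1159.1 mm and w√2 ≈ 1639.2 mm → N0 = 1159 × 1639 mm.
N1: ⌊1639/2⌋ × 1159 = 819 × 1159 mm
N2: ⌊1159/2⌋ × 819 = 579 × 819 mm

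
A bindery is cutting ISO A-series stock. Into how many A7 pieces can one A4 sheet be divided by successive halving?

Each ISO step halves the sheet: 1 × A4 → 2 × A5 → 4 × A6 → 8 × A7
From A4 to A7 is 3 halving steps: 2^3 = 8.

8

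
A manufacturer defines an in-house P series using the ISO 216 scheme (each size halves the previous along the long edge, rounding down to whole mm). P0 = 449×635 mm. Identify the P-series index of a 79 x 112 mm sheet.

P0: 449 × 635 mm
P1: 317 × 449 mm
P2: 224 × 317 mm
P3: 158 × 224 mm
P4: 112 × 158 mm
P5: 79 × 112 mm
P6: 56 × 79 mm
→ matches P5.

P5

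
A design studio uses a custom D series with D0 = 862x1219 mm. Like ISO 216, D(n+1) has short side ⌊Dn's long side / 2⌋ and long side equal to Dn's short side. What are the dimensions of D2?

431 × 609 mm

D1: ⌊1219/2⌋ × 862 = 609 × 862 mm
D2: ⌊862/2⌋ × 609 = 431 × 609 mm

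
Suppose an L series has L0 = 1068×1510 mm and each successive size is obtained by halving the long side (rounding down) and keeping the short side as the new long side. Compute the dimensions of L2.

534 × 755 mm

L1: ⌊1510/2⌋ × 1068 = 755 × 1068 mm
L2: ⌊1068/2⌋ × 755 = 534 × 755 mm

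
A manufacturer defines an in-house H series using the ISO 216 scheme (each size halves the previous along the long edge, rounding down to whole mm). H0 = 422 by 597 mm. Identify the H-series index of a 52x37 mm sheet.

H7

H0: 422 × 597 mm
H1: 298 × 422 mm
H2: 211 × 298 mm
H3: 149 × 211 mm
H4: 105 × 149 mm
H5: 74 × 105 mm
H6: 52 × 74 mm
H7: 37 × 52 mm
H8: 26 × 37 mm
→ matches H7.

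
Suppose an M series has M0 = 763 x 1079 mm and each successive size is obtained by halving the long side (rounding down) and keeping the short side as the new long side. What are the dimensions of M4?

190 × 269 mm

M1: ⌊1079/2⌋ × 763 = 539 × 763 mm
M2: ⌊763/2⌋ × 539 = 381 × 539 mm
M3: ⌊539/2⌋ × 381 = 269 × 381 mm
M4: ⌊381/2⌋ × 269 = 190 × 269 mm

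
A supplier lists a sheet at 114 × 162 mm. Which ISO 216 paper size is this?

C6 (114 × 162 mm)

Aspect ratio 162/114 ≈ 1.421 — close to the ISO √2 ≈ 1.414.
In the C-series (envelope sizes, between A and B): C6 = 114 × 162 mm.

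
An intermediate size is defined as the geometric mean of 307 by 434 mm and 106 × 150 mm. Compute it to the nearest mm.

Short side: √(307 · 106) = √32542 ≈ 180.4 → 180 mm
Long side: √(434 · 150) = √65100 ≈ 255.1 → 255 mm

180 × 255 mm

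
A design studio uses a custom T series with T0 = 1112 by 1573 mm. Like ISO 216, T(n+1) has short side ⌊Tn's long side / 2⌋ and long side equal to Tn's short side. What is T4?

T1: ⌊1573/2⌋ × 1112 = 786 × 1112 mm
T2: ⌊1112/2⌋ × 786 = 556 × 786 mm
T3: ⌊786/2⌋ × 556 = 393 × 556 mm
T4: ⌊556/2⌋ × 393 = 278 × 393 mm

278 × 393 mm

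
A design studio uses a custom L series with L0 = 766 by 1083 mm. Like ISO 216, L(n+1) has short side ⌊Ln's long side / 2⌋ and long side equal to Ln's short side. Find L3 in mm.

270 × 383 mm

L1 = 541 × 766 mm (from L0 by 1 halving).
L2: ⌊766/2⌋ × 541 = 383 × 541 mm
L3: ⌊541/2⌋ × 383 = 270 × 383 mm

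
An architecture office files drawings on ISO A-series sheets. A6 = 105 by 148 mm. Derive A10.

26 × 37 mm

A7: ⌊148/2⌋ × 105 = 74 × 105 mm
A8: ⌊105/2⌋ × 74 = 52 × 74 mm
A9: ⌊74/2⌋ × 52 = 37 × 52 mm
A10: ⌊52/2⌋ × 37 = 26 × 37 mm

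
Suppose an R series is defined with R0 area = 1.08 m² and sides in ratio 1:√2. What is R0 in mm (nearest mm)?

Let the short side be w mm. Then w · w√2 = 1.08 m² = 1,080,000 mm².
w² = 1,080,000/√2, so w ≈ 873.9 mm; long side = w√2 ≈ 1235.9 mm.

874 × 1236 mm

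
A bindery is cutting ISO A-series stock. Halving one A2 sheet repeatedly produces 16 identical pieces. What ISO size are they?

16 = 2^4, so 4 halving steps.
A2 → A3 → … → A6 after 4 steps.

A6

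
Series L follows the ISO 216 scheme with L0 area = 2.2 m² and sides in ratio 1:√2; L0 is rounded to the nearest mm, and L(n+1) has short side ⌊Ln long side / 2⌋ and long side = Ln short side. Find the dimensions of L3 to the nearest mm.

Let L0's short side be w mm. w · w√2 = 2.2 m² = 2,200,000 mm², so w ≈ 1247.3 mm and w√2 ≈ 1763.9 mm → L0 = 1247 × 1764 mm.
L1: ⌊1764/2⌋ × 1247 = 882 × 1247 mm
L2: ⌊1247/2⌋ × 882 = 623 × 882 mm
L3: ⌊882/2⌋ × 623 = 441 × 623 mm

441 × 623 mm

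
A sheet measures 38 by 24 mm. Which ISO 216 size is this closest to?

Aspect ratio 38/24 ≈ 1.583 (ISO target is √2 ≈ 1.414).
In the A-series (A0 area = 1 m²): A10 = 26 × 37 mm.
Off by 3 mm total — nearest standard size.

A10 (26 × 37 mm)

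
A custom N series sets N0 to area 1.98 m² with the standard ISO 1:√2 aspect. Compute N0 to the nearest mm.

1183 × 1673 mm

Let the short side be w mm. Then w · w√2 = 1.98 m² = 1,980,000 mm².
w² = 1,980,000/√2, so w ≈ 1183.2 mm; long side = w√2 ≈ 1673.4 mm.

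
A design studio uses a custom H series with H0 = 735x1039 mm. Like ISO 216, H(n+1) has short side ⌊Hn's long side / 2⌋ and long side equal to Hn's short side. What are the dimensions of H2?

367 × 519 mm

H1: ⌊1039/2⌋ × 735 = 519 × 735 mm
H2: ⌊735/2⌋ × 519 = 367 × 519 mm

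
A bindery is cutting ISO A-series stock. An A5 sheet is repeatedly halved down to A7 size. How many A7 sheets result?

A5 = 148 × 210 mm; A7 = 74 × 105 mm.
Each halving step doubles the count; 2 steps from A5 to A7.
2^2 = 4.

4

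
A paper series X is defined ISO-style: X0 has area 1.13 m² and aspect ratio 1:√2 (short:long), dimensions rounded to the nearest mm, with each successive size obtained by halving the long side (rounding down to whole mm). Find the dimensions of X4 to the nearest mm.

Let X0's short side be w mm. w · w√2 = 1.13 m² = 1,130,000 mm², so w ≈ 893.9 mm and w√2 ≈ 1264.1 mm → X0 = 894 × 1264 mm.
X1: ⌊1264/2⌋ × 894 = 632 × 894 mm
X2: ⌊894/2⌋ × 632 = 447 × 632 mm
X3: ⌊632/2⌋ × 447 = 316 × 447 mm
X4: ⌊447/2⌋ × 316 = 223 × 316 mm

223 × 316 mm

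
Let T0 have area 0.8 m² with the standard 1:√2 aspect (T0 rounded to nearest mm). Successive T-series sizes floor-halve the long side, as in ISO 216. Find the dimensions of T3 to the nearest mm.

266 × 376 mm

Let T0's short side be w mm. w · w√2 = 0.8 m² = 800,000 mm², so w ≈ 752.1 mm and w√2 ≈ 1063.7 mm → T0 = 752 × 1064 mm.
T1: ⌊1064/2⌋ × 752 = 532 × 752 mm
T2: ⌊752/2⌋ × 532 = 376 × 532 mm
T3: ⌊532/2⌋ × 376 = 266 × 376 mm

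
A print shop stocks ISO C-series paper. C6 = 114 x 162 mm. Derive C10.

28 × 40 mm

C7: ⌊162/2⌋ × 114 = 81 × 114 mm
C8: ⌊114/2⌋ × 81 = 57 × 81 mm
C9: ⌊81/2⌋ × 57 = 40 × 57 mm
C10: ⌊57/2⌋ × 40 = 28 × 40 mm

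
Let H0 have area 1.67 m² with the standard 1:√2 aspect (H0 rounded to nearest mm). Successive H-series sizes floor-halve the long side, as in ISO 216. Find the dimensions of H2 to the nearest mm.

Let H0's short side be w mm. w · w√2 = 1.67 m² = 1,670,000 mm², so w ≈ 1086.7 mm and w√2 ≈ 1536.8 mm → H0 = 1087 × 1537 mm.
H1: ⌊1537/2⌋ × 1087 = 768 × 1087 mm
H2: ⌊1087/2⌋ × 768 = 543 × 768 mm

543 × 768 mm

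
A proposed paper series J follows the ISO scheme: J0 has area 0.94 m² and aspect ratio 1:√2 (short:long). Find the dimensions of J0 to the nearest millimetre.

Let the short side be w mm. Then w · w√2 = 0.94 m² = 940,000 mm².
w² = 940,000/√2, so w ≈ 815.3 mm; long side = w√2 ≈ 1153.0 mm.

815 × 1153 mm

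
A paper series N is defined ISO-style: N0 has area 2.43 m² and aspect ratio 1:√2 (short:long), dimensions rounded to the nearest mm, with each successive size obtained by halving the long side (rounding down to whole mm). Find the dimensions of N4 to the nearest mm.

327 × 463 mm

Let N0's short side be w mm. w · w√2 = 2.43 m² = 2,430,000 mm², so w ≈ 1310.8 mm and w√2 ≈ 1853.8 mm → N0 = 1311 × 1854 mm.
N1: ⌊1854/2⌋ × 1311 = 927 × 1311 mm
N2: ⌊1311/2⌋ × 927 = 655 × 927 mm
N3: ⌊927/2⌋ × 655 = 463 × 655 mm
N4: ⌊655/2⌋ × 463 = 327 × 463 mm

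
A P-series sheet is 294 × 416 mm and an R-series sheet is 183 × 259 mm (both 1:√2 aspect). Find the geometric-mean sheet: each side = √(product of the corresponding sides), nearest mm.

Short side: √(294 · 183) = √53802 ≈ 232.0 → 232 mm
Long side: √(416 · 259) = √107744 ≈ 328.2 → 328 mm

232 × 328 mm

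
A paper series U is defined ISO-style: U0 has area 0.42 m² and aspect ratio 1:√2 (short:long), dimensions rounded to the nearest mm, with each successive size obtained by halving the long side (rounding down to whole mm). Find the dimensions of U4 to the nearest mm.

136 × 192 mm

Let U0's short side be w mm. w · w√2 = 0.42 m² = 420,000 mm², so w ≈ 545.0 mm and w√2 ≈ 770.7 mm → U0 = 545 × 771 mm.
U1: ⌊771/2⌋ × 545 = 385 × 545 mm
U2: ⌊545/2⌋ × 385 = 272 × 385 mm
U3: ⌊385/2⌋ × 272 = 192 × 272 mm
U4: ⌊272/2⌋ × 192 = 136 × 192 mm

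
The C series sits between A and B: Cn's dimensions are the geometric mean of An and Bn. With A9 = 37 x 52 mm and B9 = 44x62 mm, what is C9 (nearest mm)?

Short side: √(37 · 44) = √1628 ≈ 40.3 → 40 mm
Long side: √(52 · 62) = √3224 ≈ 56.8 → 57 mm

40 × 57 mm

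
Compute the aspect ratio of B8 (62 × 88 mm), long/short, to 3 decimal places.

88 / 62 = 1.419
ISO 216 targets √2 ≈ 1.414; the +0.005 deviation is from mm rounding.

1.419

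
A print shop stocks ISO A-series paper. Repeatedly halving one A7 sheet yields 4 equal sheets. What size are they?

4 = 2^2, so 2 halving steps.
A7 → A8 → … → A9 after 2 steps.

A9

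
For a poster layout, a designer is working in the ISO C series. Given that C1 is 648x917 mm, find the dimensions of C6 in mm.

114 × 162 mm

C2: ⌊917/2⌋ × 648 = 458 × 648 mm
C3: ⌊648/2⌋ × 458 = 324 × 458 mm
C4: ⌊458/2⌋ × 324 = 229 × 324 mm
C5: ⌊324/2⌋ × 229 = 162 × 229 mm
C6: ⌊229/2⌋ × 162 = 114 × 162 mm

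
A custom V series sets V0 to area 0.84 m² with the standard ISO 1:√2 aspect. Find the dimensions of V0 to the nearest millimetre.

Let the short side be w mm. Then w · w√2 = 0.84 m² = 840,000 mm².
w² = 840,000/√2, so w ≈ 770.7 mm; long side = w√2 ≈ 1089.9 mm.

771 × 1090 mm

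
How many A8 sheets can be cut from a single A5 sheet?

A5 = 148 × 210 mm; A8 = 52 × 74 mm.
Each halving step doubles the count; 3 steps from A5 to A8.
2^3 = 8.

8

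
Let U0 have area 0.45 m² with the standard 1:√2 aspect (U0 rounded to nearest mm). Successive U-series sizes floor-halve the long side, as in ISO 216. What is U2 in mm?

282 × 399 mm

Let U0's short side be w mm. w · w√2 = 0.45 m² = 450,000 mm², so w ≈ 564.1 mm and w√2 ≈ 797.7 mm → U0 = 564 × 798 mm.
U1: ⌊798/2⌋ × 564 = 399 × 564 mm
U2: ⌊564/2⌋ × 399 = 282 × 399 mm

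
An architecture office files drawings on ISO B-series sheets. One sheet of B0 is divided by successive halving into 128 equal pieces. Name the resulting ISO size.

B7

128 = 2^7, so 7 halving steps.
B0 → B1 → … → B7 after 7 steps.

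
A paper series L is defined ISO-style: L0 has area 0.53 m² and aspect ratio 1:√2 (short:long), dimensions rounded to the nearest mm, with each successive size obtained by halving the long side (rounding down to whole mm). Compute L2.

306 × 433 mm

Let L0's short side be w mm. w · w√2 = 0.53 m² = 530,000 mm², so w ≈ 612.2 mm and w√2 ≈ 865.8 mm → L0 = 612 × 866 mm.
L1: ⌊866/2⌋ × 612 = 433 × 612 mm
L2: ⌊612/2⌋ × 433 = 306 × 433 mm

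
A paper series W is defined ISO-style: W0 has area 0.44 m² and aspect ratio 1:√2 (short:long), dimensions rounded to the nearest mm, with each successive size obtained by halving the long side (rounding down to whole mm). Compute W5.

Let W0's short side be w mm. w · w√2 = 0.44 m² = 440,000 mm², so w ≈ 557.8 mm and w√2 ≈ 788.8 mm → W0 = 558 × 789 mm.
W1: ⌊789/2⌋ × 558 = 394 × 558 mm
W2: ⌊558/2⌋ × 394 = 279 × 394 mm
W3: ⌊394/2⌋ × 279 = 197 × 279 mm
W4: ⌊279/2⌋ × 197 = 139 × 197 mm
W5: ⌊197/2⌋ × 139 = 98 × 139 mm

98 × 139 mm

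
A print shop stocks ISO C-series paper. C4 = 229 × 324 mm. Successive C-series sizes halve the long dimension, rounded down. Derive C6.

114 × 162 mm

C5: ⌊324/2⌋ × 229 = 162 × 229 mm
C6: ⌊229/2⌋ × 162 = 114 × 162 mm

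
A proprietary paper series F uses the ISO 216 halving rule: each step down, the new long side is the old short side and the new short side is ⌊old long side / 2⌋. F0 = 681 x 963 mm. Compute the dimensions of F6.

F1: ⌊963/2⌋ × 681 = 481 × 681 mm
F2: ⌊681/2⌋ × 481 = 340 × 481 mm
F3: ⌊481/2⌋ × 340 = 240 × 340 mm
F4: ⌊340/2⌋ × 240 = 170 × 240 mm
F5: ⌊240/2⌋ × 170 = 120 × 170 mm
F6: ⌊170/2⌋ × 120 = 85 × 120 mm

85 × 120 mm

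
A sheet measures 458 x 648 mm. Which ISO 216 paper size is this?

C2 (458 × 648 mm)

Aspect ratio 648/458 ≈ 1.415 — close to the ISO √2 ≈ 1.414.
In the C-series (envelope sizes, between A and B): C2 = 458 × 648 mm.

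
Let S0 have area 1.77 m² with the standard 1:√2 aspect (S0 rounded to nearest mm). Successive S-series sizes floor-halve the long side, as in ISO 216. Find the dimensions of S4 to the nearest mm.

279 × 395 mm

Let S0's short side be w mm. w · w√2 = 1.77 m² = 1,770,000 mm², so w ≈ 1118.7 mm and w√2 ≈ 1582.1 mm → S0 = 1119 × 1582 mm.
S1: ⌊1582/2⌋ × 1119 = 791 × 1119 mm
S2: ⌊1119/2⌋ × 791 = 559 × 791 mm
S3: ⌊791/2⌋ × 559 = 395 × 559 mm
S4: ⌊559/2⌋ × 395 = 279 × 395 mm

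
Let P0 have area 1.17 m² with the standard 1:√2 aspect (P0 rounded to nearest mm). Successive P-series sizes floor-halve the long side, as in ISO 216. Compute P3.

321 × 455 mm

Let P0's short side be w mm. w · w√2 = 1.17 m² = 1,170,000 mm², so w ≈ 909.6 mm and w√2 ≈ 1286.3 mm → P0 = 910 × 1286 mm.
P1: ⌊1286/2⌋ × 910 = 643 × 910 mm
P2: ⌊910/2⌋ × 643 = 455 × 643 mm
P3: ⌊643/2⌋ × 455 = 321 × 455 mm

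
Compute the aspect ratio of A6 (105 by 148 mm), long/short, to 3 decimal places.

148 / 105 = 1.410
ISO 216 targets √2 ≈ 1.414; the -0.005 deviation is from mm rounding.

1.410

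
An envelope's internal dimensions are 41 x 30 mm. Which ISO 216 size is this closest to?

Aspect ratio 41/30 ≈ 1.367 (ISO target is √2 ≈ 1.414).
In the C-series (envelope sizes, between A and B): C10 = 28 × 40 mm.
Off by 3 mm total — nearest standard size.

C10 (28 × 40 mm)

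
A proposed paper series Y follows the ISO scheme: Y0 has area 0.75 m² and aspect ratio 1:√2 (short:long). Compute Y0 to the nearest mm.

Let the short side be w mm. Then w · w√2 = 0.75 m² = 750,000 mm².
w² = 750,000/√2, so w ≈ 728.2 mm; long side = w√2 ≈ 1029.9 mm.

728 × 1030 mm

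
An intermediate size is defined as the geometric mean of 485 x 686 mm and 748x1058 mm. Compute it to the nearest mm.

602 × 852 mm

Short side: √(485 · 748) = √362780 ≈ 602.3 → 602 mm
Long side: √(686 · 1058) = √725788 ≈ 851.9 → 852 mm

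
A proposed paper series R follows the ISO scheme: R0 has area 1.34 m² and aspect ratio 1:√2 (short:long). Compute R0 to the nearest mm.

973 × 1377 mm

Let the short side be w mm. Then w · w√2 = 1.34 m² = 1,340,000 mm².
w² = 1,340,000/√2, so w ≈ 973.4 mm; long side = w√2 ≈ 1376.6 mm.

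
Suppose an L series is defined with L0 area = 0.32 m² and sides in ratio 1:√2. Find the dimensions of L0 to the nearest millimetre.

Let the short side be w mm. Then w · w√2 = 0.32 m² = 320,000 mm².
w² = 320,000/√2, so w ≈ 475.7 mm; long side = w√2 ≈ 672.7 mm.

476 × 673 mm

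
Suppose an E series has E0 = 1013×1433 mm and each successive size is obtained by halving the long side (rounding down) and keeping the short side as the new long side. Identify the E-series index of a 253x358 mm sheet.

E0: 1013 × 1433 mm
E1: 716 × 1013 mm
E2: 506 × 716 mm
E3: 358 × 506 mm
E4: 253 × 358 mm
E5: 179 × 253 mm
→ matches E4.

E4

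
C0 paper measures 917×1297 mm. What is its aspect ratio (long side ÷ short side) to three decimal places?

1.414

1297 / 917 = 1.414
Matches √2 ≈ 1.414 — the ISO 216 defining ratio.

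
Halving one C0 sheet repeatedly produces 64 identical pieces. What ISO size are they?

C6

64 = 2^6, so 6 halving steps.
C0 → C1 → … → C6 after 6 steps.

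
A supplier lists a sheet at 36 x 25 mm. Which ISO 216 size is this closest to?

A10 (26 × 37 mm)

Aspect ratio 36/25 ≈ 1.440 (ISO target is √2 ≈ 1.414).
In the A-series (A0 area = 1 m²): A10 = 26 × 37 mm.
Off by 2 mm total — nearest standard size.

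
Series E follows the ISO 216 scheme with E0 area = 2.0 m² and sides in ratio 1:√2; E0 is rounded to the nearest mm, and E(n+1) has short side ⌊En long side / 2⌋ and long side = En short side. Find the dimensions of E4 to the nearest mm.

Let E0's short side be w mm. w · w√2 = 2.0 m² = 2,000,000 mm², so w ≈ 1189.2 mm and w√2 ≈ 1681.8 mm → E0 = 1189 × 1682 mm.
E1: ⌊1682/2⌋ × 1189 = 841 × 1189 mm
E2: ⌊1189/2⌋ × 841 = 594 × 841 mm
E3: ⌊841/2⌋ × 594 = 420 × 594 mm
E4: ⌊594/2⌋ × 420 = 297 × 420 mm

297 × 420 mm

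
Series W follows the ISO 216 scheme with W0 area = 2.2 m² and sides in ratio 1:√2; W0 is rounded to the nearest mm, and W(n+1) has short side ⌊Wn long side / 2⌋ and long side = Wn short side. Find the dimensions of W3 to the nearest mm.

441 × 623 mm

Let W0's short side be w mm. w · w√2 = 2.2 m² = 2,200,000 mm², so w ≈ 1247.3 mm and w√2 ≈ 1763.9 mm → W0 = 1247 × 1764 mm.
W1: ⌊1764/2⌋ × 1247 = 882 × 1247 mm
W2: ⌊1247/2⌋ × 882 = 623 × 882 mm
W3: ⌊882/2⌋ × 623 = 441 × 623 mm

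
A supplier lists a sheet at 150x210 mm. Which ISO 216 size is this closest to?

A5 (148 × 210 mm)

Aspect ratio 210/150 ≈ 1.400 — close to the ISO √2 ≈ 1.414.
In the A-series (A0 area = 1 m²): A5 = 148 × 210 mm.
Off by 2 mm total — nearest standard size.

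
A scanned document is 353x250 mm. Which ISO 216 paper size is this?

Aspect ratio 353/250 ≈ 1.412 — close to the ISO √2 ≈ 1.414.
In the B-series (B0 = 1000 × 1414 mm): B4 = 250 × 353 mm.

B4 (250 × 353 mm)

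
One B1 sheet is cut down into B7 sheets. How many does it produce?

64

Each ISO step halves the sheet: 1 × B1 → 2 × B2 → 4 × B3 → 8 × B4 → …
From B1 to B7 is 6 halving steps: 2^6 = 64.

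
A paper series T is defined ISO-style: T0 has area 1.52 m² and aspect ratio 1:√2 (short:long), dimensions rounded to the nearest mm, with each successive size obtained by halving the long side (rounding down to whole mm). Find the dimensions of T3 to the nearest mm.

Let T0's short side be w mm. w · w√2 = 1.52 m² = 1,520,000 mm², so w ≈ 1036.7 mm and w√2 ≈ 1466.2 mm → T0 = 1037 × 1466 mm.
T1: ⌊1466/2⌋ × 1037 = 733 × 1037 mm
T2: ⌊1037/2⌋ × 733 = 518 × 733 mm
T3: ⌊733/2⌋ × 518 = 366 × 518 mm

366 × 518 mm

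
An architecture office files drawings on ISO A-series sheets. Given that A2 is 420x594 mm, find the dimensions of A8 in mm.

52 × 74 mm

A3: ⌊594/2⌋ × 420 = 297 × 420 mm
A4: ⌊420/2⌋ × 297 = 210 × 297 mm
A5: ⌊297/2⌋ × 210 = 148 × 210 mm
A6: ⌊210/2⌋ × 148 = 105 × 148 mm
A7: ⌊148/2⌋ × 105 = 74 × 105 mm
A8: ⌊105/2⌋ × 74 = 52 × 74 mm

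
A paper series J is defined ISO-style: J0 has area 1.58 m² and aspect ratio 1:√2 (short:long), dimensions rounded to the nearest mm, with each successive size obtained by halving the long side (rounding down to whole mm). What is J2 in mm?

528 × 747 mm

Let J0's short side be w mm. w · w√2 = 1.58 m² = 1,580,000 mm², so w ≈ 1057.0 mm and w√2 ≈ 1494.8 mm → J0 = 1057 × 1495 mm.
J1: ⌊1495/2⌋ × 1057 = 747 × 1057 mm
J2: ⌊1057/2⌋ × 747 = 528 × 747 mm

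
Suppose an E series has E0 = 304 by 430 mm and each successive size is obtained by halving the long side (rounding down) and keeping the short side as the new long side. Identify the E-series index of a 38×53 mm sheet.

E6

E0: 304 × 430 mm
E1: 215 × 304 mm
E2: 152 × 215 mm
E3: 107 × 152 mm
E4: 76 × 107 mm
E5: 53 × 76 mm
E6: 38 × 53 mm
E7: 26 × 38 mm
→ matches E6.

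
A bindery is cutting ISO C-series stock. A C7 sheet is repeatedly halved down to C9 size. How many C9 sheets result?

4

Each ISO step halves the sheet: 1 × C7 → 2 × C8 → 4 × C9
From C7 to C9 is 2 halving steps: 2^2 = 4.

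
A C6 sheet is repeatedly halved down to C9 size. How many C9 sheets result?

C6 = 114 × 162 mm; C9 = 40 × 57 mm.
Each halving step doubles the count; 3 steps from C6 to C9.
2^3 = 8.

8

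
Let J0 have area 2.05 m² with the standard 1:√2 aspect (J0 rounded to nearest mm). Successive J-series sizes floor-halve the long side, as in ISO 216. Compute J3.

Let J0's short side be w mm. w · w√2 = 2.05 m² = 2,050,000 mm², so w ≈ 1204.0 mm and w√2 ≈ 1702.7 mm → J0 = 1204 × 1703 mm.
J1: ⌊1703/2⌋ × 1204 = 851 × 1204 mm
J2: ⌊1204/2⌋ × 851 = 602 × 851 mm
J3: ⌊851/2⌋ × 602 = 425 × 602 mm

425 × 602 mm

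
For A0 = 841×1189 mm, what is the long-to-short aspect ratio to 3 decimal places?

1.414

1189 / 841 = 1.414
Matches √2 ≈ 1.414 — the ISO 216 defining ratio.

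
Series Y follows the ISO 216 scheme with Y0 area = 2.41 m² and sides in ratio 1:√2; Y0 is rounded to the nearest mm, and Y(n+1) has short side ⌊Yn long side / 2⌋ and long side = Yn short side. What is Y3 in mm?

Let Y0's short side be w mm. w · w√2 = 2.41 m² = 2,410,000 mm², so w ≈ 1305.4 mm and w√2 ≈ 1846.1 mm → Y0 = 1305 × 1846 mm.
Y1: ⌊1846/2⌋ × 1305 = 923 × 1305 mm
Y2: ⌊1305/2⌋ × 923 = 652 × 923 mm
Y3: ⌊923/2⌋ × 652 = 461 × 652 mm

461 × 652 mm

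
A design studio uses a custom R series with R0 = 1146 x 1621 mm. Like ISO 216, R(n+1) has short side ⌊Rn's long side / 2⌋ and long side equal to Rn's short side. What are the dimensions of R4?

286 × 405 mm

R1: ⌊1621/2⌋ × 1146 = 810 × 1146 mm
R2: ⌊1146/2⌋ × 810 = 573 × 810 mm
R3: ⌊810/2⌋ × 573 = 405 × 573 mm
R4: ⌊573/2⌋ × 405 = 286 × 405 mm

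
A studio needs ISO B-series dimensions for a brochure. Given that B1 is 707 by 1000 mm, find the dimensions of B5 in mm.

B2: ⌊1000/2⌋ × 707 = 500 × 707 mm
B3: ⌊707/2⌋ × 500 = 353 × 500 mm
B4: ⌊500/2⌋ × 353 = 250 × 353 mm
B5: ⌊353/2⌋ × 250 = 176 × 250 mm

176 × 250 mm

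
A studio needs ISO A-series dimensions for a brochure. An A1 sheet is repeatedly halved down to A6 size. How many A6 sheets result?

32

A1 = 594 × 841 mm; A6 = 105 × 148 mm.
Each halving step doubles the count; 5 steps from A1 to A6.
2^5 = 32.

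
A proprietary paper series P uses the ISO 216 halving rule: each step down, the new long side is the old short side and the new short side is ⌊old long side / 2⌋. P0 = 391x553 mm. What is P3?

P1: ⌊553/2⌋ × 391 = 276 × 391 mm
P2: ⌊391/2⌋ × 276 = 195 × 276 mm
P3: ⌊276/2⌋ × 195 = 138 × 195 mm

138 × 195 mm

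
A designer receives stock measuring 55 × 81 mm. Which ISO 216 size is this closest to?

Aspect ratio 81/55 ≈ 1.473 (ISO target is √2 ≈ 1.414).
In the C-series (envelope sizes, between A and B): C8 = 57 × 81 mm.
Off by 2 mm total — nearest standard size.

C8 (57 × 81 mm)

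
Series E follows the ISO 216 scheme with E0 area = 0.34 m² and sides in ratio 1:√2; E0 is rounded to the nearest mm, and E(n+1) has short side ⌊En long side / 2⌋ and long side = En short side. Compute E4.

Let E0's short side be w mm. w · w√2 = 0.34 m² = 340,000 mm², so w ≈ 490.3 mm and w√2 ≈ 693.4 mm → E0 = 490 × 693 mm.
E1: ⌊693/2⌋ × 490 = 346 × 490 mm
E2: ⌊490/2⌋ × 346 = 245 × 346 mm
E3: ⌊346/2⌋ × 245 = 173 × 245 mm
E4: ⌊245/2⌋ × 173 = 122 × 173 mm

122 × 173 mm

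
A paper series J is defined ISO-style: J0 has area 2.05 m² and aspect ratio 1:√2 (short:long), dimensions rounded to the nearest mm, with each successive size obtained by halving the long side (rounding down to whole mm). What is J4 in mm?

301 × 425 mm

Let J0's short side be w mm. w · w√2 = 2.05 m² = 2,050,000 mm², so w ≈ 1204.0 mm and w√2 ≈ 1702.7 mm → J0 = 1204 × 1703 mm.
J1: ⌊1703/2⌋ × 1204 = 851 × 1204 mm
J2: ⌊1204/2⌋ × 851 = 602 × 851 mm
J3: ⌊851/2⌋ × 602 = 425 × 602 mm
J4: ⌊602/2⌋ × 425 = 301 × 425 mm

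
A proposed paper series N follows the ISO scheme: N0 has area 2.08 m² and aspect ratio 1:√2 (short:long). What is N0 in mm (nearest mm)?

1213 × 1715 mm

Let the short side be w mm. Then w · w√2 = 2.08 m² = 2,080,000 mm².
w² = 2,080,000/√2, so w ≈ 1212.8 mm; long side = w√2 ≈ 1715.1 mm.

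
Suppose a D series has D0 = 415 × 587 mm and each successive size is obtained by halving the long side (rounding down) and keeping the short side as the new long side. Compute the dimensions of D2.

207 × 293 mm

D1: ⌊587/2⌋ × 415 = 293 × 415 mm
D2: ⌊415/2⌋ × 293 = 207 × 293 mm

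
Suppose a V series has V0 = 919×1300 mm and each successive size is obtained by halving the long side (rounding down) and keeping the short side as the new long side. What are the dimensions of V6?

114 × 162 mm

V1: ⌊1300/2⌋ × 919 = 650 × 919 mm
V2: ⌊919/2⌋ × 650 = 459 × 650 mm
V3: ⌊650/2⌋ × 459 = 325 × 459 mm
V4: ⌊459/2⌋ × 325 = 229 × 325 mm
V5: ⌊325/2⌋ × 229 = 162 × 229 mm
V6: ⌊229/2⌋ × 162 = 114 × 162 mm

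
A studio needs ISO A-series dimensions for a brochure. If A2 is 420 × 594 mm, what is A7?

74 × 105 mm

A3: ⌊594/2⌋ × 420 = 297 × 420 mm
A4: ⌊420/2⌋ × 297 = 210 × 297 mm
A5: ⌊297/2⌋ × 210 = 148 × 210 mm
A6: ⌊210/2⌋ × 148 = 105 × 148 mm
A7: ⌊148/2⌋ × 105 = 74 × 105 mm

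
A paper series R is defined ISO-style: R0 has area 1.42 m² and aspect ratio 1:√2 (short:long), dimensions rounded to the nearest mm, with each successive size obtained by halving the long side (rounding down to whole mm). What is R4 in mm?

250 × 354 mm

Let R0's short side be w mm. w · w√2 = 1.42 m² = 1,420,000 mm², so w ≈ 1002.0 mm and w√2 ≈ 1417.1 mm → R0 = 1002 × 1417 mm.
R1: ⌊1417/2⌋ × 1002 = 708 × 1002 mm
R2: ⌊1002/2⌋ × 708 = 501 × 708 mm
R3: ⌊708/2⌋ × 501 = 354 × 501 mm
R4: ⌊501/2⌋ × 354 = 250 × 354 mm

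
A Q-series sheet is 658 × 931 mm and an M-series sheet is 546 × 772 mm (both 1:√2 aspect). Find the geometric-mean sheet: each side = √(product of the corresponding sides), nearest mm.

Short side: √(658 · 546) = √359268 ≈ 599.4 → 599 mm
Long side: √(931 · 772) = √718732 ≈ 847.8 → 848 mm

599 × 848 mm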